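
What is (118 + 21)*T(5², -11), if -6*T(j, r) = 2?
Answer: -139/3 ≈ -46.333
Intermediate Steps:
T(j, r) = -⅓ (T(j, r) = -⅙*2 = -⅓)
(118 + 21)*T(5², -11) = (118 + 21)*(-⅓) = 139*(-⅓) = -139/3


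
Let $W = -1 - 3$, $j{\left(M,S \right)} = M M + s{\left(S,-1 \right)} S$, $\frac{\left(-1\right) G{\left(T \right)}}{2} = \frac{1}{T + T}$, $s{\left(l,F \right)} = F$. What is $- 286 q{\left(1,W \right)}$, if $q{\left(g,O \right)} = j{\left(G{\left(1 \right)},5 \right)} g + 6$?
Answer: $-572$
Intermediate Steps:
$G{\left(T \right)} = - \frac{1}{T}$ ($G{\left(T \right)} = - \frac{2}{T + T} = - \frac{2}{2 T} = - 2 \frac{1}{2 T} = - \frac{1}{T}$)
$j{\left(M,S \right)} = M^{2} - S$ ($j{\left(M,S \right)} = M M - S = M^{2} - S$)
$W = -4$ ($W = -1 - 3 = -4$)
$q{\left(g,O \right)} = 6 - 4 g$ ($q{\left(g,O \right)} = \left(\left(- 1^{-1}\right)^{2} - 5\right) g + 6 = \left(\left(\left(-1\right) 1\right)^{2} - 5\right) g + 6 = \left(\left(-1\right)^{2} - 5\right) g + 6 = \left(1 - 5\right) g + 6 = - 4 g + 6 = 6 - 4 g$)
$- 286 q{\left(1,W \right)} = - 286 \left(6 - 4\right) = \left(-286\right) 2 = -572$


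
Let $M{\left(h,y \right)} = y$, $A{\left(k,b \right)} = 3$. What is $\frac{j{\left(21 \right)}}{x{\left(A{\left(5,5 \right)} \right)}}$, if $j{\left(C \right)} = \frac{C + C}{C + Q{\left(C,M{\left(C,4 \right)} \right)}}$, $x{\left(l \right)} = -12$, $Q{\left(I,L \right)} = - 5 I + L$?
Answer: $\frac{7}{160} \approx 0.04375$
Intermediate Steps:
$Q{\left(I,L \right)} = L - 5 I$
$j{\left(C \right)} = \frac{2 C}{4 - 4 C}$ ($j{\left(C \right)} = \frac{C + C}{C - \left(-4 + 5 C\right)} = \frac{2 C}{4 - 4 C}$)
$\frac{j{\left(21 \right)}}{x{\left(A{\left(5,5 \right)} \right)}} = \frac{\left(-1\right) 21 \frac{1}{-2 + 2 \cdot 21}}{-12} = \left(-1\right) 21 \frac{1}{-2 + 42} \left(- \frac{1}{12}\right) = \left(-1\right) 21 \cdot \frac{1}{40} \left(- \frac{1}{12}\right) = \left(- \frac{21}{40}\right) \left(- \frac{1}{12}\right) = \frac{7}{160}$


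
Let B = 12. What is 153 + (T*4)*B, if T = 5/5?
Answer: 201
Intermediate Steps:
T = 1 (T = 5*(⅕) = 1)
153 + (T*4)*B = 153 + (1*4)*12 = 153 + 4*12 = 153 + 48 = 201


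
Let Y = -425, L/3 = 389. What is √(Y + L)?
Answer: √742 ≈ 27.240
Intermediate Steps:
L = 1167 (L = 3*389 = 1167)
√(Y + L) = √(-425 + 1167) = √742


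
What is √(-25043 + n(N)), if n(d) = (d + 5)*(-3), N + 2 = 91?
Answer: 5*I*√1013 ≈ 159.14*I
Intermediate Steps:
N = 89 (N = -2 + 91 = 89)
n(d) = -15 - 3*d (n(d) = (5 + d)*(-3) = -15 - 3*d)
√(-25043 + n(N)) = √(-25043 + (-15 - 3*89)) = √(-25043 + (-15 - 267)) = √(-25043 - 282) = √(-25325) = 5*I*√1013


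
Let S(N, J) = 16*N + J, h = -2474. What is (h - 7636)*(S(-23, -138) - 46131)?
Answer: 471500070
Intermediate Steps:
S(N, J) = J + 16*N
(h - 7636)*(S(-23, -138) - 46131) = (-2474 - 7636)*((-138 + 16*(-23)) - 46131) = -10110*((-138 - 368) - 46131) = -10110*(-506 - 46131) = -10110*(-46637) = 471500070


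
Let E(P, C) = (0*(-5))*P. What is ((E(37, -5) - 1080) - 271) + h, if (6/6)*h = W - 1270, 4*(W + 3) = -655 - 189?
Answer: -2835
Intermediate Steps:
E(P, C) = 0 (E(P, C) = 0*P = 0)
W = -214 (W = -3 + (-655 - 189)/4 = -3 + (1/4)*(-844) = -3 - 211 = -214)
h = -1484 (h = -214 - 1270 = -1484)
((E(37, -5) - 1080) - 271) + h = ((0 - 1080) - 271) - 1484 = (-1080 - 271) - 1484 = -1351 - 1484 = -2835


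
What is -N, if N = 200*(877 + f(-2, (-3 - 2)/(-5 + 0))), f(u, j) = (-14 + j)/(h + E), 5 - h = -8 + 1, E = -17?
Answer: -175920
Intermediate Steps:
h = 12 (h = 5 - (-8 + 1) = 5 - 1*(-7) = 5 + 7 = 12)
f(u, j) = 14/5 - j/5 (f(u, j) = (-14 + j)/(12 - 17) = (-14 + j)/(-5) = (-14 + j)*(-⅕) = 14/5 - j/5)
N = 175920 (N = 200*(877 + (14/5 - (-3 - 2)/(5*(-5 + 0)))) = 200*(877 + (14/5 - (-1)/(-5))) = 200*(877 + (14/5 - (-1)*(-1)/5)) = 200*(877 + (14/5 - ⅕*1)) = 200*(877 + (14/5 - ⅕)) = 200*(877 + 13/5) = 200*(4398/5) = 175920)
-N = -1*175920 = -175920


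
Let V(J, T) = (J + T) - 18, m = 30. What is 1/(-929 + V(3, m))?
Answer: -1/914 ≈ -0.0010941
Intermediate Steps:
V(J, T) = -18 + J + T
1/(-929 + V(3, m)) = 1/(-929 + (-18 + 3 + 30)) = 1/(-929 + 15) = 1/(-914) = -1/914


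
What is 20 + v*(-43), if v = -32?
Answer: 1396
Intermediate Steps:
20 + v*(-43) = 20 - 32*(-43) = 20 + 1376 = 1396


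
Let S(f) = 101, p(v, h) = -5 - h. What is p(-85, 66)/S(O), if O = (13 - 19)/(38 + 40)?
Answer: -71/101 ≈ -0.70297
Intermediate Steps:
O = -1/13 (O = -6/78 = -6*1/78 = -1/13 ≈ -0.076923)
p(-85, 66)/S(O) = (-5 - 1*66)/101 = (-5 - 66)*(1/101) = -71*1/101 = -71/101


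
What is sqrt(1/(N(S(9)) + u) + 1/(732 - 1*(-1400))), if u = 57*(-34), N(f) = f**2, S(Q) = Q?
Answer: 5*I*sqrt(10887591)/1979562 ≈ 0.0083342*I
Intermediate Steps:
u = -1938
sqrt(1/(N(S(9)) + u) + 1/(732 - 1*(-1400))) = sqrt(1/(9**2 - 1938) + 1/(732 - 1*(-1400))) = sqrt(1/(81 - 1938) + 1/(732 + 1400)) = sqrt(1/(-1857) + 1/2132) = sqrt(-1/1857 + 1/2132) = sqrt(-275/3959124) = 5*I*sqrt(10887591)/1979562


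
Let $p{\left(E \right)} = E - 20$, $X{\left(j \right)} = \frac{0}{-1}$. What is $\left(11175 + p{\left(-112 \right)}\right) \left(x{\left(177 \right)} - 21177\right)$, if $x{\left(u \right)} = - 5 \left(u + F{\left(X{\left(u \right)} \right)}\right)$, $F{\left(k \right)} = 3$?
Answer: $-243796311$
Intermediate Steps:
$X{\left(j \right)} = 0$ ($X{\left(j \right)} = 0 \left(-1\right) = 0$)
$p{\left(E \right)} = -20 + E$ ($p{\left(E \right)} = E - 20 = -20 + E$)
$x{\left(u \right)} = -15 - 5 u$ ($x{\left(u \right)} = - 5 \left(u + 3\right) = - 5 \left(3 + u\right) = -15 - 5 u$)
$\left(11175 + p{\left(-112 \right)}\right) \left(x{\left(177 \right)} - 21177\right) = \left(11175 - 132\right) \left(\left(-15 - 885\right) - 21177\right) = 11043 \left(-900 - 21177\right) = 11043 \left(-22077\right) = -243796311$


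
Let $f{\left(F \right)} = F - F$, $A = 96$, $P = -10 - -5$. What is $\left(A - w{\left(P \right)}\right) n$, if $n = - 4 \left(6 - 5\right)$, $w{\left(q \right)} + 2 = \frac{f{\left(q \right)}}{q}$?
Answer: $-392$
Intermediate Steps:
$P = -5$ ($P = -10 + 5 = -5$)
$f{\left(F \right)} = 0$
$w{\left(q \right)} = -2$ ($w{\left(q \right)} = -2 + \frac{0}{q} = -2 + 0 = -2$)
$n = -4$ ($n = \left(-4\right) 1 = -4$)
$\left(A - w{\left(P \right)}\right) n = \left(96 - -2\right) \left(-4\right) = \left(96 + 2\right) \left(-4\right) = 98 \left(-4\right) = -392$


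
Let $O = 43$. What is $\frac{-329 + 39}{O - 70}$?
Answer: $\frac{290}{27} \approx 10.741$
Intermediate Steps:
$\frac{-329 + 39}{O - 70} = \frac{-329 + 39}{43 - 70} = - \frac{290}{-27} = \left(-290\right) \left(- \frac{1}{27}\right) = \frac{290}{27}$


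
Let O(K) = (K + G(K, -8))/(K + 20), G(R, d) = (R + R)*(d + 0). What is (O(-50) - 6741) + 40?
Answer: -6726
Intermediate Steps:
G(R, d) = 2*R*d (G(R, d) = (2*R)*d = 2*R*d)
O(K) = -15*K/(20 + K) (O(K) = (K + 2*K*(-8))/(K + 20) = (K - 16*K)/(20 + K) = (-15*K)/(20 + K) = -15*K/(20 + K))
(O(-50) - 6741) + 40 = (-15*(-50)/(20 - 50) - 6741) + 40 = (-15*(-50)/(-30) - 6741) + 40 = (-15*(-50)*(-1/30) - 6741) + 40 = (-25 - 6741) + 40 = -6766 + 40 = -6726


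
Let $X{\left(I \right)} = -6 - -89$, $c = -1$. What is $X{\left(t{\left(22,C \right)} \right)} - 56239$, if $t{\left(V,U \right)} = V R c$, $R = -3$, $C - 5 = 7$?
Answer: $-56156$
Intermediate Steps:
$C = 12$ ($C = 5 + 7 = 12$)
$t{\left(V,U \right)} = 3 V$ ($t{\left(V,U \right)} = V \left(-3\right) \left(-1\right) = - 3 V \left(-1\right) = 3 V$)
$X{\left(I \right)} = 83$ ($X{\left(I \right)} = -6 + 89 = 83$)
$X{\left(t{\left(22,C \right)} \right)} - 56239 = 83 - 56239 = -56156$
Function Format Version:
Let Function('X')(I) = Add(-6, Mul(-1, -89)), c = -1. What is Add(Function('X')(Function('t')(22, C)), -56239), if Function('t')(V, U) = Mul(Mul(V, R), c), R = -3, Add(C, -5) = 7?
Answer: -56156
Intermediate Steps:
C = 12 (C = Add(5, 7) = 12)
Function('t')(V, U) = Mul(3, V) (Function('t')(V, U) = Mul(Mul(V, -3), -1) = Mul(Mul(-3, V), -1) = Mul(3, V))
Function('X')(I) = 83 (Function('X')(I) = Add(-6, 89) = 83)
Add(Function('X')(Function('t')(22, C)), -56239) = Add(83, -56239) = -56156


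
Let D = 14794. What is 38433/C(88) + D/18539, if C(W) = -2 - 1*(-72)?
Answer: 713544967/1297730 ≈ 549.84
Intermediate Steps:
C(W) = 70 (C(W) = -2 + 72 = 70)
38433/C(88) + D/18539 = 38433/70 + 14794/18539 = 713544967/1297730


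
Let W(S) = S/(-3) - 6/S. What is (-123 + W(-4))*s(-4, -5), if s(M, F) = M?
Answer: 1442/3 ≈ 480.67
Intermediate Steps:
W(S) = -6/S - S/3 (W(S) = S*(-1/3) - 6/S = -S/3 - 6/S = -6/S - S/3)
(-123 + W(-4))*s(-4, -5) = (-123 + (-6/(-4) - 1/3*(-4)))*(-4) = (-123 + (-6*(-1/4) + 4/3))*(-4) = (-123 + (3/2 + 4/3))*(-4) = (-123 + 17/6)*(-4) = -721/6*(-4) = 1442/3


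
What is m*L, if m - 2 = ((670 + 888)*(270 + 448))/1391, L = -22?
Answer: -24671372/1391 ≈ -17736.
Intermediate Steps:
m = 1121426/1391 (m = 2 + ((670 + 888)*(270 + 448))/1391 = 2 + (1558*718)*(1/1391) = 2 + 1118644*(1/1391) = 2 + 1118644/1391 = 1121426/1391 ≈ 806.20)
m*L = (1121426/1391)*(-22) = -24671372/1391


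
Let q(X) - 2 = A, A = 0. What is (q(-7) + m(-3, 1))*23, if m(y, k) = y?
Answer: -23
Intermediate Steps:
q(X) = 2 (q(X) = 2 + 0 = 2)
(q(-7) + m(-3, 1))*23 = (2 - 3)*23 = -1*23 = -23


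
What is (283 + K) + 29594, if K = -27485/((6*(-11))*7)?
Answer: 13830659/462 ≈ 29937.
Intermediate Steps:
K = 27485/462 (K = -27485/((-66*7)) = -27485/(-462) = -27485*(-1/462) = 27485/462 ≈ 59.491)
(283 + K) + 29594 = (283 + 27485/462) + 29594 = 158231/462 + 29594 = 13830659/462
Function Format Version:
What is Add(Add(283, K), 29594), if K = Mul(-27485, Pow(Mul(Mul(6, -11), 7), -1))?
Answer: Rational(13830659, 462) ≈ 29937.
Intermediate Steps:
K = Rational(27485, 462) (K = Mul(-27485, Pow(Mul(-66, 7), -1)) = Mul(-27485, Pow(-462, -1)) = Mul(-27485, Rational(-1, 462)) = Rational(27485, 462) ≈ 59.491)
Add(Add(283, K), 29594) = Add(Add(283, Rational(27485, 462)), 29594) = Add(Rational(158231, 462), 29594) = Rational(13830659, 462)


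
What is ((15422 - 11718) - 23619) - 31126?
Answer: -51041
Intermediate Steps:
((15422 - 11718) - 23619) - 31126 = (3704 - 23619) - 31126 = -19915 - 31126 = -51041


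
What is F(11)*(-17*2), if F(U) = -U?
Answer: 374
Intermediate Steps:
F(11)*(-17*2) = (-1*11)*(-17*2) = -11*(-34) = 374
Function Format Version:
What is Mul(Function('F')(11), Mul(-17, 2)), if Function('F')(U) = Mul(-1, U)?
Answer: 374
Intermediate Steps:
Mul(Function('F')(11), Mul(-17, 2)) = Mul(Mul(-1, 11), Mul(-17, 2)) = Mul(-11, -34) = 374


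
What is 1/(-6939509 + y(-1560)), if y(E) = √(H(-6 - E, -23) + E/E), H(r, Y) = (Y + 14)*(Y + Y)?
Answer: -6939509/48156785160666 - √415/48156785160666 ≈ -1.4410e-7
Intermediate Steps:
H(r, Y) = 2*Y*(14 + Y) (H(r, Y) = (14 + Y)*(2*Y) = 2*Y*(14 + Y))
y(E) = √415 (y(E) = √(2*(-23)*(14 - 23) + E/E) = √(2*(-23)*(-9) + 1) = √(414 + 1) = √415)
1/(-6939509 + y(-1560)) = 1/(-6939509 + √415)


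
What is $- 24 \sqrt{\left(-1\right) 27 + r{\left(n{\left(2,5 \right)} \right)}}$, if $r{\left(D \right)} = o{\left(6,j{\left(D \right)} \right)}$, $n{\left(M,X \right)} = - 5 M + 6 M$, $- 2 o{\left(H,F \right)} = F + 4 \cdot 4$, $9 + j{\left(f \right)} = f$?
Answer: $- 36 i \sqrt{14} \approx - 134.7 i$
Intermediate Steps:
$j{\left(f \right)} = -9 + f$
$o{\left(H,F \right)} = -8 - \frac{F}{2}$ ($o{\left(H,F \right)} = - \frac{F + 4 \cdot 4}{2} = - \frac{F + 16}{2} = - \frac{16 + F}{2} = -8 - \frac{F}{2}$)
$n{\left(M,X \right)} = M$
$r{\left(D \right)} = - \frac{7}{2} - \frac{D}{2}$ ($r{\left(D \right)} = -8 - \frac{-9 + D}{2} = -8 - \left(- \frac{9}{2} + \frac{D}{2}\right) = - \frac{7}{2} - \frac{D}{2}$)
$- 24 \sqrt{\left(-1\right) 27 + r{\left(n{\left(2,5 \right)} \right)}} = - 24 \sqrt{\left(-1\right) 27 - \frac{9}{2}} = - 24 \sqrt{-27 - \frac{9}{2}} = - 24 \sqrt{- \frac{63}{2}} = - 24 \frac{3 i \sqrt{14}}{2} = - 36 i \sqrt{14}$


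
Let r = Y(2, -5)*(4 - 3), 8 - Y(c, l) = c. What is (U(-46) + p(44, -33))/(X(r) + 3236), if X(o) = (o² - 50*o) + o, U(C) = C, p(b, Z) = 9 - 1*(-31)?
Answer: -3/1489 ≈ -0.0020148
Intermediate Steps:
Y(c, l) = 8 - c
p(b, Z) = 40 (p(b, Z) = 9 + 31 = 40)
r = 6 (r = (8 - 1*2)*(4 - 3) = (8 - 2)*1 = 6*1 = 6)
X(o) = o² - 49*o
(U(-46) + p(44, -33))/(X(r) + 3236) = (-46 + 40)/(6*(-49 + 6) + 3236) = -6/(6*(-43) + 3236) = -6/(-258 + 3236) = -6/2978 = -6*1/2978 = -3/1489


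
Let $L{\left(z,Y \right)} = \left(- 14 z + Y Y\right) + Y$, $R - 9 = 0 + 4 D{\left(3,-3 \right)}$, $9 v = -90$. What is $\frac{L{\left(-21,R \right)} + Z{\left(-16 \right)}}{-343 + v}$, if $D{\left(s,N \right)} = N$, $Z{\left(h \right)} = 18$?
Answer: $- \frac{318}{353} \approx -0.90085$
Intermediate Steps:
$v = -10$ ($v = \frac{1}{9} \left(-90\right) = -10$)
$R = -3$ ($R = 9 + \left(0 + 4 \left(-3\right)\right) = 9 + \left(0 - 12\right) = 9 - 12 = -3$)
$L{\left(z,Y \right)} = Y + Y^{2} - 14 z$ ($L{\left(z,Y \right)} = \left(- 14 z + Y^{2}\right) + Y = \left(Y^{2} - 14 z\right) + Y = Y + Y^{2} - 14 z$)
$\frac{L{\left(-21,R \right)} + Z{\left(-16 \right)}}{-343 + v} = \frac{\left(-3 + \left(-3\right)^{2} - -294\right) + 18}{-343 - 10} = \frac{\left(-3 + 9 + 294\right) + 18}{-353} = \left(300 + 18\right) \left(- \frac{1}{353}\right) = 318 \left(- \frac{1}{353}\right) = - \frac{318}{353}$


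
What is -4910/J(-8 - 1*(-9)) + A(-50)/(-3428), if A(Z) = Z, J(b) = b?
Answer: -8415715/1714 ≈ -4910.0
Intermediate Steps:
-4910/J(-8 - 1*(-9)) + A(-50)/(-3428) = -4910/(-8 - 1*(-9)) - 50/(-3428) = -4910/(-8 + 9) - 50*(-1/3428) = -4910/1 + 25/1714 = -4910*1 + 25/1714 = -4910 + 25/1714 = -8415715/1714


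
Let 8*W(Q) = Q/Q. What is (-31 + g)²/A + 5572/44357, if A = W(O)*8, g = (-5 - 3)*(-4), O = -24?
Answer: 49929/44357 ≈ 1.1256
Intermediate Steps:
g = 32 (g = -8*(-4) = 32)
W(Q) = ⅛ (W(Q) = (Q/Q)/8 = (⅛)*1 = ⅛)
A = 1 (A = (⅛)*8 = 1)
(-31 + g)²/A + 5572/44357 = (-31 + 32)²/1 + 5572/44357 = 1²*1 + 5572*(1/44357) = 1*1 + 5572/44357 = 1 + 5572/44357 = 49929/44357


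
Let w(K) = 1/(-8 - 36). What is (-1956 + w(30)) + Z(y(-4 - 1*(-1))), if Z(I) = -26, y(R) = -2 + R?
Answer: -87209/44 ≈ -1982.0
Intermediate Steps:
w(K) = -1/44 (w(K) = 1/(-44) = -1/44)
(-1956 + w(30)) + Z(y(-4 - 1*(-1))) = (-1956 - 1/44) - 26 = -86065/44 - 26 = -87209/44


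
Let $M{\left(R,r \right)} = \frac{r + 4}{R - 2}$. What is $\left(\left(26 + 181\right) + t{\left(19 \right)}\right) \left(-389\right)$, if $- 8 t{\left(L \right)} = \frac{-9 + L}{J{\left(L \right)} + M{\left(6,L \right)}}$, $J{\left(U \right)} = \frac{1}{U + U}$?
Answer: $- \frac{35312642}{439} \approx -80439.0$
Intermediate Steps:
$J{\left(U \right)} = \frac{1}{2 U}$
$M{\left(R,r \right)} = \frac{4 + r}{-2 + R}$
$t{\left(L \right)} = - \frac{-9 + L}{8 \left(1 + \frac{1}{2 L} + \frac{L}{4}\right)}$ ($t{\left(L \right)} = - \frac{\left(-9 + L\right) \frac{1}{\frac{1}{2 L} + \frac{4 + L}{-2 + 6}}}{8} = - \frac{\left(-9 + L\right) \frac{1}{\frac{1}{2 L} + \frac{4 + L}{4}}}{8} = - \frac{\left(-9 + L\right) \frac{1}{\frac{1}{2 L} + \left(1 + \frac{L}{4}\right)}}{8} = - \frac{\left(-9 + L\right) \frac{1}{1 + \frac{1}{2 L} + \frac{L}{4}}}{8} = - \frac{\frac{1}{1 + \frac{1}{2 L} + \frac{L}{4}} \left(-9 + L\right)}{8} = - \frac{-9 + L}{8 \left(1 + \frac{1}{2 L} + \frac{L}{4}\right)}$)
$\left(\left(26 + 181\right) + t{\left(19 \right)}\right) \left(-389\right) = \left(\left(26 + 181\right) - \frac{19 \left(-9 + 19\right)}{4 + 2 \cdot 19 \left(4 + 19\right)}\right) \left(-389\right) = \left(207 - 19 \frac{1}{4 + 2 \cdot 19 \cdot 23} \cdot 10\right) \left(-389\right) = \left(207 - 19 \frac{1}{4 + 874} \cdot 10\right) \left(-389\right) = \left(207 - 19 \cdot \frac{1}{878} \cdot 10\right) \left(-389\right) = \left(207 - \frac{95}{439}\right) \left(-389\right) = \frac{90778}{439} \left(-389\right) = - \frac{35312642}{439}$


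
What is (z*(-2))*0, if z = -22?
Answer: 0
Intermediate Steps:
(z*(-2))*0 = -22*(-2)*0 = 44*0 = 0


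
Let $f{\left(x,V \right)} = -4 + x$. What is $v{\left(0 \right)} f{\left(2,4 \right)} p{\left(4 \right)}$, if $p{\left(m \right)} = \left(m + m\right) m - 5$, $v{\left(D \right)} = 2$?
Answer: $-108$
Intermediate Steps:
$p{\left(m \right)} = -5 + 2 m^{2}$ ($p{\left(m \right)} = 2 m m - 5 = 2 m^{2} - 5 = -5 + 2 m^{2}$)
$v{\left(0 \right)} f{\left(2,4 \right)} p{\left(4 \right)} = 2 \left(-4 + 2\right) \left(-5 + 2 \cdot 4^{2}\right) = 2 \left(-2\right) \left(-5 + 2 \cdot 16\right) = - 4 \left(-5 + 32\right) = \left(-4\right) 27 = -108$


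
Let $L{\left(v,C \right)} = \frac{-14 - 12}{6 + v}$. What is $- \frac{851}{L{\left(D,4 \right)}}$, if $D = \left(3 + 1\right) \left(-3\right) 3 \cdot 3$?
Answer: $- \frac{43401}{13} \approx -3338.5$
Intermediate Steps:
$D = -108$ ($D = 4 \left(-3\right) 3 \cdot 3 = \left(-12\right) 3 \cdot 3 = \left(-36\right) 3 = -108$)
$L{\left(v,C \right)} = - \frac{26}{6 + v}$
$- \frac{851}{L{\left(D,4 \right)}} = - \frac{851}{\left(-26\right) \frac{1}{6 - 108}} = - \frac{851}{\left(-26\right) \frac{1}{-102}} = - \frac{851}{\left(-26\right) \left(- \frac{1}{102}\right)} = - \frac{851}{\frac{13}{51}} = \left(-851\right) \frac{51}{13} = - \frac{43401}{13}$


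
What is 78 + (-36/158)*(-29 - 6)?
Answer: 6792/79 ≈ 85.975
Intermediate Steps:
78 + (-36/158)*(-29 - 6) = 78 - 36*1/158*(-35) = 78 - 18/79*(-35) = 78 + 630/79 = 6792/79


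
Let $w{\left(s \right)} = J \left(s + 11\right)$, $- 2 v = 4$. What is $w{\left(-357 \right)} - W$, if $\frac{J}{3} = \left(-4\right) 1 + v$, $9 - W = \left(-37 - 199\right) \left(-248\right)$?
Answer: $64747$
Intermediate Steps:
$v = -2$ ($v = \left(- \frac{1}{2}\right) 4 = -2$)
$W = -58519$ ($W = 9 - \left(-37 - 199\right) \left(-248\right) = 9 - \left(-236\right) \left(-248\right) = 9 - 58528 = -58519$)
$J = -18$ ($J = 3 \left(\left(-4\right) 1 - 2\right) = 3 \left(-4 - 2\right) = 3 \left(-6\right) = -18$)
$w{\left(s \right)} = -198 - 18 s$ ($w{\left(s \right)} = - 18 \left(s + 11\right) = - 18 \left(11 + s\right) = -198 - 18 s$)
$w{\left(-357 \right)} - W = \left(-198 - -6426\right) - -58519 = \left(-198 + 6426\right) + 58519 = 6228 + 58519 = 64747$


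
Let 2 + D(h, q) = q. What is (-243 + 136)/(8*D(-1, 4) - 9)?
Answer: -107/7 ≈ -15.286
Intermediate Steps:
D(h, q) = -2 + q
(-243 + 136)/(8*D(-1, 4) - 9) = (-243 + 136)/(8*(-2 + 4) - 9) = -107/(8*2 - 9) = -107/(16 - 9) = -107/7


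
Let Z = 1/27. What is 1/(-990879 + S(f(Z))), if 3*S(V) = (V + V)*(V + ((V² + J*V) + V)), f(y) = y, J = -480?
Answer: -59049/58510439881 ≈ -1.0092e-6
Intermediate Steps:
Z = 1/27 ≈ 0.037037
S(V) = 2*V*(V² - 478*V)/3 (S(V) = ((V + V)*(V + ((V² - 480*V) + V)))/3 = ((2*V)*(V + (V² - 479*V)))/3 = ((2*V)*(V² - 478*V))/3 = (2*V*(V² - 478*V))/3 = 2*V*(V² - 478*V)/3)
1/(-990879 + S(f(Z))) = 1/(-990879 + 2*(1/27)²*(-478 + 1/27)/3) = 1/(-990879 + (⅔)*(1/729)*(-12905/27)) = 1/(-990879 - 25810/59049) = 1/(-58510439881/59049) = -59049/58510439881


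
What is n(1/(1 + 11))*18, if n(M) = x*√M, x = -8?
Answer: -24*√3 ≈ -41.569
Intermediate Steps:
n(M) = -8*√M
n(1/(1 + 11))*18 = -8/√(1 + 11)*18 = -8*√3/6*18 = -4*√3/3*18 = -24*√3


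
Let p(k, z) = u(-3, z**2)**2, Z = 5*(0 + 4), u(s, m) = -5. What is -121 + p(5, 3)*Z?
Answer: 379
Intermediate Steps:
Z = 20 (Z = 5*4 = 20)
p(k, z) = 25 (p(k, z) = (-5)**2 = 25)
-121 + p(5, 3)*Z = -121 + 25*20 = -121 + 500 = 379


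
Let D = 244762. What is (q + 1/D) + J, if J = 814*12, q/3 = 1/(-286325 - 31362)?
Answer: 759537266848793/77757705494 ≈ 9768.0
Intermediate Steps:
q = -3/317687 (q = 3/(-286325 - 31362) = 3/(-317687) = 3*(-1/317687) = -3/317687 ≈ -9.4433e-6)
J = 9768
(q + 1/D) + J = (-3/317687 + 1/244762) + 9768 = -416599/77757705494 + 9768 = 759537266848793/77757705494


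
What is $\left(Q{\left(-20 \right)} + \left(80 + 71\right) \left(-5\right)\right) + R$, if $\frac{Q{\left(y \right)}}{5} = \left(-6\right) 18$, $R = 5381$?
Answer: $4086$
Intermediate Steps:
$Q{\left(y \right)} = -540$ ($Q{\left(y \right)} = 5 \left(\left(-6\right) 18\right) = 5 \left(-108\right) = -540$)
$\left(Q{\left(-20 \right)} + \left(80 + 71\right) \left(-5\right)\right) + R = \left(-540 + \left(80 + 71\right) \left(-5\right)\right) + 5381 = \left(-540 + 151 \left(-5\right)\right) + 5381 = \left(-540 - 755\right) + 5381 = -1295 + 5381 = 4086$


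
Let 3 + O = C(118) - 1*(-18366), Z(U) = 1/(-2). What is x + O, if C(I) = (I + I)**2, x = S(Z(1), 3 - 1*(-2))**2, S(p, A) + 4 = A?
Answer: 74060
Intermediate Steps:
Z(U) = -1/2
S(p, A) = -4 + A
x = 1 (x = (-4 + (3 - 1*(-2)))**2 = (-4 + (3 + 2))**2 = (-4 + 5)**2 = 1**2 = 1)
C(I) = 4*I**2 (C(I) = (2*I)**2 = 4*I**2)
O = 74059 (O = -3 + (4*118**2 - 1*(-18366)) = -3 + (4*13924 + 18366) = -3 + (55696 + 18366) = -3 + 74062 = 74059)
x + O = 1 + 74059 = 74060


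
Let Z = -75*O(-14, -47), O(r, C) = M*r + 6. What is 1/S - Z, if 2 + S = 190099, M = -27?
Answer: 5474793601/190097 ≈ 28800.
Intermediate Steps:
S = 190097 (S = -2 + 190099 = 190097)
O(r, C) = 6 - 27*r (O(r, C) = -27*r + 6 = 6 - 27*r)
Z = -28800 (Z = -75*(6 - 27*(-14)) = -75*(6 + 378) = -75*384 = -28800)
1/S - Z = 1/190097 - 1*(-28800) = 1/190097 + 28800 = 5474793601/190097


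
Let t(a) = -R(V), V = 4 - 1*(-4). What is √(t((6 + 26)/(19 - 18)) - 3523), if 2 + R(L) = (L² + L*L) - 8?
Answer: I*√3641 ≈ 60.341*I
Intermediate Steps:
V = 8 (V = 4 + 4 = 8)
R(L) = -10 + 2*L² (R(L) = -2 + ((L² + L*L) - 8) = -2 + ((L² + L²) - 8) = -2 + (2*L² - 8) = -2 + (-8 + 2*L²) = -10 + 2*L²)
t(a) = -118 (t(a) = -(-10 + 2*8²) = -(-10 + 2*64) = -(-10 + 128) = -1*118 = -118)
√(t((6 + 26)/(19 - 18)) - 3523) = √(-118 - 3523) = √(-3641) = I*√3641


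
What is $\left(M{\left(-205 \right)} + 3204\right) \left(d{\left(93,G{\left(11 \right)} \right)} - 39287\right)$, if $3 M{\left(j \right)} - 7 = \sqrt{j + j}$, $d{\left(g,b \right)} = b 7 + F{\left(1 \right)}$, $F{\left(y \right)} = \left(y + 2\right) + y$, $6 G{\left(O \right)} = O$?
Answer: $- \frac{2266438399}{18} - \frac{235621 i \sqrt{410}}{18} \approx -1.2591 \cdot 10^{8} - 2.6505 \cdot 10^{5} i$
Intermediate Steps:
$G{\left(O \right)} = \frac{O}{6}$
$F{\left(y \right)} = 2 + 2 y$ ($F{\left(y \right)} = \left(2 + y\right) + y = 2 + 2 y$)
$d{\left(g,b \right)} = 4 + 7 b$ ($d{\left(g,b \right)} = b 7 + \left(2 + 2 \cdot 1\right) = 7 b + \left(2 + 2\right) = 7 b + 4 = 4 + 7 b$)
$M{\left(j \right)} = \frac{7}{3} + \frac{\sqrt{2} \sqrt{j}}{3}$ ($M{\left(j \right)} = \frac{7}{3} + \frac{\sqrt{j + j}}{3} = \frac{7}{3} + \frac{\sqrt{2 j}}{3} = \frac{7}{3} + \frac{\sqrt{2} \sqrt{j}}{3}$)
$\left(M{\left(-205 \right)} + 3204\right) \left(d{\left(93,G{\left(11 \right)} \right)} - 39287\right) = \left(\left(\frac{7}{3} + \frac{\sqrt{2} \sqrt{-205}}{3}\right) + 3204\right) \left(\left(4 + 7 \cdot \frac{1}{6} \cdot 11\right) - 39287\right) = \left(\left(\frac{7}{3} + \frac{\sqrt{2} i \sqrt{205}}{3}\right) + 3204\right) \left(\left(4 + 7 \cdot \frac{11}{6}\right) - 39287\right) = \left(\left(\frac{7}{3} + \frac{i \sqrt{410}}{3}\right) + 3204\right) \left(\left(4 + \frac{77}{6}\right) - 39287\right) = \left(\frac{9619}{3} + \frac{i \sqrt{410}}{3}\right) \left(\frac{101}{6} - 39287\right) = \left(\frac{9619}{3} + \frac{i \sqrt{410}}{3}\right) \left(- \frac{235621}{6}\right) = - \frac{2266438399}{18} - \frac{235621 i \sqrt{410}}{18}$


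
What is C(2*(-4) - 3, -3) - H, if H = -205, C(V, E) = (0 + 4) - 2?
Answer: 207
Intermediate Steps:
C(V, E) = 2 (C(V, E) = 4 - 2 = 2)
C(2*(-4) - 3, -3) - H = 2 - 1*(-205) = 2 + 205 = 207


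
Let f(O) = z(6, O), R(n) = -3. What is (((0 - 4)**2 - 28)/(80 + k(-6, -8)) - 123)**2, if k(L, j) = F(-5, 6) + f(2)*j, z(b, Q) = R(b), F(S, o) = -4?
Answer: 9474084/625 ≈ 15159.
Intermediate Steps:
z(b, Q) = -3
f(O) = -3
k(L, j) = -4 - 3*j
(((0 - 4)**2 - 28)/(80 + k(-6, -8)) - 123)**2 = (((0 - 4)**2 - 28)/(80 + (-4 - 3*(-8))) - 123)**2 = (((-4)**2 - 28)/(80 + (-4 + 24)) - 123)**2 = ((16 - 28)/(80 + 20) - 123)**2 = (-12/100 - 123)**2 = (-12*1/100 - 123)**2 = (-3/25 - 123)**2 = (-3078/25)**2 = 9474084/625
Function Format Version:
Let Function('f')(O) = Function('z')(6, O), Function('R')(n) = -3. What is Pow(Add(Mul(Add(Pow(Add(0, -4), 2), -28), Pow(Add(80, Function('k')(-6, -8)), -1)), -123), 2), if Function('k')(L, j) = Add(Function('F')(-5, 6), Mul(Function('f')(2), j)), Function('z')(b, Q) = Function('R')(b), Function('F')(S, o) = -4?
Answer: Rational(9474084, 625) ≈ 15159.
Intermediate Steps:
Function('z')(b, Q) = -3
Function('f')(O) = -3
Function('k')(L, j) = Add(-4, Mul(-3, j))
Pow(Add(Mul(Add(Pow(Add(0, -4), 2), -28), Pow(Add(80, Function('k')(-6, -8)), -1)), -123), 2) = Pow(Add(Mul(Add(Pow(Add(0, -4), 2), -28), Pow(Add(80, Add(-4, Mul(-3, -8))), -1)), -123), 2) = Pow(Add(Mul(Add(Pow(-4, 2), -28), Pow(Add(80, Add(-4, 24)), -1)), -123), 2) = Pow(Add(Mul(Add(16, -28), Pow(Add(80, 20), -1)), -123), 2) = Pow(Add(Mul(-12, Pow(100, -1)), -123), 2) = Pow(Add(Mul(-12, Rational(1, 100)), -123), 2) = Pow(Add(Rational(-3, 25), -123), 2) = Pow(Rational(-3078, 25), 2) = Rational(9474084, 625)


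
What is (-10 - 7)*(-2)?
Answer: 34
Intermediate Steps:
(-10 - 7)*(-2) = -17*(-2) = 34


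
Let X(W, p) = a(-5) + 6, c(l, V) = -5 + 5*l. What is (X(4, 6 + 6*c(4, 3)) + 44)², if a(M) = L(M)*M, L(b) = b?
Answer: 5625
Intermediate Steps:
a(M) = M² (a(M) = M*M = M²)
X(W, p) = 31 (X(W, p) = (-5)² + 6 = 25 + 6 = 31)
(X(4, 6 + 6*c(4, 3)) + 44)² = (31 + 44)² = 75² = 5625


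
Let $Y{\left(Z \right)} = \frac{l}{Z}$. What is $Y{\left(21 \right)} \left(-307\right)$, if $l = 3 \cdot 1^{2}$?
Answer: $- \frac{307}{7} \approx -43.857$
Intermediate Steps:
$l = 3$ ($l = 3 \cdot 1 = 3$)
$Y{\left(Z \right)} = \frac{3}{Z}$
$Y{\left(21 \right)} \left(-307\right) = \frac{3}{21} \left(-307\right) = 3 \cdot \frac{1}{21} \left(-307\right) = \frac{1}{7} \left(-307\right) = - \frac{307}{7}$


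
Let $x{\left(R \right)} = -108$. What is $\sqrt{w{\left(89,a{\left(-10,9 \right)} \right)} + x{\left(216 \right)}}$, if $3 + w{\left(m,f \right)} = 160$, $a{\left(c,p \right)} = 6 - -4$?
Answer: $7$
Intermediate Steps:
$a{\left(c,p \right)} = 10$ ($a{\left(c,p \right)} = 6 + 4 = 10$)
$w{\left(m,f \right)} = 157$ ($w{\left(m,f \right)} = -3 + 160 = 157$)
$\sqrt{w{\left(89,a{\left(-10,9 \right)} \right)} + x{\left(216 \right)}} = \sqrt{157 - 108} = \sqrt{49} = 7$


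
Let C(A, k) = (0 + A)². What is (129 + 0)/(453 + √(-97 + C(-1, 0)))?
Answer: 19479/68435 - 172*I*√6/68435 ≈ 0.28464 - 0.0061564*I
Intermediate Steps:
C(A, k) = A²
(129 + 0)/(453 + √(-97 + C(-1, 0))) = (129 + 0)/(453 + √(-97 + (-1)²)) = 129/(453 + √(-97 + 1)) = 129/(453 + √(-96)) = 129/(453 + 4*I*√6)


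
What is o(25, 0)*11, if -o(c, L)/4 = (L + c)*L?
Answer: 0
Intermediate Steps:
o(c, L) = -4*L*(L + c) (o(c, L) = -4*(L + c)*L = -4*L*(L + c))
o(25, 0)*11 = -4*0*(0 + 25)*11 = -4*0*25*11 = 0*11 = 0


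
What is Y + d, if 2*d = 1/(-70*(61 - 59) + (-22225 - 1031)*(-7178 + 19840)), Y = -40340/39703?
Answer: -23757646975863/23382495198472 ≈ -1.0160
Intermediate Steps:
Y = -40340/39703 (Y = -40340*1/39703 = -40340/39703 ≈ -1.0160)
d = -1/588935224 (d = 1/(2*(-70*(61 - 59) + (-22225 - 1031)*(-7178 + 19840))) = 1/(2*(-70*2 - 23256*12662)) = 1/(2*(-140 - 294467472)) = (½)/(-294467612) = (½)*(-1/294467612) = -1/588935224 ≈ -1.6980e-9)
Y + d = -40340/39703 - 1/588935224 = -23757646975863/23382495198472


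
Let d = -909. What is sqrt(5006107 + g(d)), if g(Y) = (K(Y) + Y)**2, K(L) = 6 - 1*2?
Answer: 2*sqrt(1456283) ≈ 2413.5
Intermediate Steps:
K(L) = 4 (K(L) = 6 - 2 = 4)
g(Y) = (4 + Y)**2
sqrt(5006107 + g(d)) = sqrt(5006107 + (4 - 909)**2) = sqrt(5006107 + (-905)**2) = sqrt(5006107 + 819025) = sqrt(5825132) = 2*sqrt(1456283)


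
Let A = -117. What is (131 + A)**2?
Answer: 196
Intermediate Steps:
(131 + A)**2 = (131 - 117)**2 = 14**2 = 196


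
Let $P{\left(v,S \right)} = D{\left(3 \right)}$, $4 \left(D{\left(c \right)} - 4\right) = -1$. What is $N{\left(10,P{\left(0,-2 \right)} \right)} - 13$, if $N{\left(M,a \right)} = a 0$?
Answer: $-13$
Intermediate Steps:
$D{\left(c \right)} = \frac{15}{4}$ ($D{\left(c \right)} = 4 + \frac{1}{4} \left(-1\right) = 4 - \frac{1}{4} = \frac{15}{4}$)
$P{\left(v,S \right)} = \frac{15}{4}$
$N{\left(M,a \right)} = 0$
$N{\left(10,P{\left(0,-2 \right)} \right)} - 13 = 0 - 13 = -13$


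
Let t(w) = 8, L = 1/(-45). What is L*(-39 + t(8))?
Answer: 31/45 ≈ 0.68889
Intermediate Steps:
L = -1/45 ≈ -0.022222
L*(-39 + t(8)) = -(-39 + 8)/45 = -1/45*(-31) = 31/45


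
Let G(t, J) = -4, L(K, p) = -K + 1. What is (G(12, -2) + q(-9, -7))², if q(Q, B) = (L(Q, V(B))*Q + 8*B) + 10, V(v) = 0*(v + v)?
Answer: 19600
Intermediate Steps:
V(v) = 0 (V(v) = 0*(2*v) = 0)
L(K, p) = 1 - K
q(Q, B) = 10 + 8*B + Q*(1 - Q) (q(Q, B) = ((1 - Q)*Q + 8*B) + 10 = (Q*(1 - Q) + 8*B) + 10 = (8*B + Q*(1 - Q)) + 10 = 10 + 8*B + Q*(1 - Q))
(G(12, -2) + q(-9, -7))² = (-4 + (10 + 8*(-7) - 1*(-9)*(-1 - 9)))² = (-4 + (10 - 56 - 1*(-9)*(-10)))² = (-4 + (10 - 56 - 90))² = (-4 - 136)² = (-140)² = 19600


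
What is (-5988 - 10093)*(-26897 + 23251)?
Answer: 58631326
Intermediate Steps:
(-5988 - 10093)*(-26897 + 23251) = -16081*(-3646) = 58631326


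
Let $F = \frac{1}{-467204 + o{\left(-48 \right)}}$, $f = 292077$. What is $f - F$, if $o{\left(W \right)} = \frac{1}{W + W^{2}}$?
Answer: $\frac{307852728059427}{1054012223} \approx 2.9208 \cdot 10^{5}$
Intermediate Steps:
$F = - \frac{2256}{1054012223}$ ($F = \frac{1}{-467204 + \frac{1}{\left(-48\right) \left(1 - 48\right)}} = \frac{1}{-467204 - \frac{1}{48 \left(-47\right)}} = \frac{1}{-467204 - - \frac{1}{2256}} = \frac{1}{-467204 + \frac{1}{2256}} = \frac{1}{- \frac{1054012223}{2256}} = - \frac{2256}{1054012223} \approx -2.1404 \cdot 10^{-6}$)
$f - F = 292077 - - \frac{2256}{1054012223} = 292077 + \frac{2256}{1054012223} = \frac{307852728059427}{1054012223}$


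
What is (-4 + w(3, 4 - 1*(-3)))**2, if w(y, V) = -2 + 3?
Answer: 9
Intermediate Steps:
w(y, V) = 1
(-4 + w(3, 4 - 1*(-3)))**2 = (-4 + 1)**2 = (-3)**2 = 9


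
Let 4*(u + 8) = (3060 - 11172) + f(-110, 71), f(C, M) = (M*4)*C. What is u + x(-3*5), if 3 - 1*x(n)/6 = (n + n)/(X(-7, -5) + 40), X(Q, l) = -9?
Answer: -304488/31 ≈ -9822.2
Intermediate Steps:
f(C, M) = 4*C*M (f(C, M) = (4*M)*C = 4*C*M)
x(n) = 18 - 12*n/31 (x(n) = 18 - 6*(n + n)/(-9 + 40) = 18 - 6*2*n/31 = 18 - 12*n/31)
u = -9846 (u = -8 + ((3060 - 11172) + 4*(-110)*71)/4 = -8 + (-8112 - 31240)/4 = -8 + (1/4)*(-39352) = -8 - 9838 = -9846)
u + x(-3*5) = -9846 + (18 - (-36)*5/31) = -9846 + (18 - 12/31*(-15)) = -9846 + (18 + 180/31) = -9846 + 738/31 = -304488/31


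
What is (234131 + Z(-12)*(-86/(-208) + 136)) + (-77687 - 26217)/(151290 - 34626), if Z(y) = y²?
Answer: 48110154383/189579 ≈ 2.5377e+5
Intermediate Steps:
(234131 + Z(-12)*(-86/(-208) + 136)) + (-77687 - 26217)/(151290 - 34626) = (234131 + (-12)²*(-86/(-208) + 136)) + (-77687 - 26217)/(151290 - 34626) = (234131 + 144*(-86*(-1/208) + 136)) - 103904/116664 = (234131 + 144*(43/104 + 136)) - 103904*1/116664 = (234131 + 144*(14187/104)) - 12988/14583 = (234131 + 255366/13) - 12988/14583 = 3299069/13 - 12988/14583 = 48110154383/189579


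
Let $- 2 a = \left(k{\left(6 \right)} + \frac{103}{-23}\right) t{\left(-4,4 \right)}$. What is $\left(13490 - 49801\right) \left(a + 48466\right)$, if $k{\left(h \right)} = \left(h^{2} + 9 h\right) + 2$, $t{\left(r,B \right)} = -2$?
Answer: $- \frac{40549619341}{23} \approx -1.763 \cdot 10^{9}$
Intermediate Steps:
$k{\left(h \right)} = 2 + h^{2} + 9 h$
$a = \frac{2013}{23}$ ($a = - \frac{\left(\left(2 + 6^{2} + 9 \cdot 6\right) + \frac{103}{-23}\right) \left(-2\right)}{2} = - \frac{\left(\left(2 + 36 + 54\right) + 103 \left(- \frac{1}{23}\right)\right) \left(-2\right)}{2} = - \frac{\left(92 - \frac{103}{23}\right) \left(-2\right)}{2} = - \frac{\frac{2013}{23} \left(-2\right)}{2} = \left(- \frac{1}{2}\right) \left(- \frac{4026}{23}\right) = \frac{2013}{23} \approx 87.522$)
$\left(13490 - 49801\right) \left(a + 48466\right) = \left(13490 - 49801\right) \left(\frac{2013}{23} + 48466\right) = \left(-36311\right) \frac{1116731}{23} = - \frac{40549619341}{23}$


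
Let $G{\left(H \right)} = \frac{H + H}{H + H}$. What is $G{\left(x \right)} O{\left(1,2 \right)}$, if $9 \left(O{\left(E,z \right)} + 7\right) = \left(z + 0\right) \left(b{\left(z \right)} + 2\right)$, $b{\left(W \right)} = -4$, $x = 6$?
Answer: $- \frac{67}{9} \approx -7.4444$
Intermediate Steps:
$G{\left(H \right)} = 1$ ($G{\left(H \right)} = \frac{2 H}{2 H} = 2 H \frac{1}{2 H} = 1$)
$O{\left(E,z \right)} = -7 - \frac{2 z}{9}$ ($O{\left(E,z \right)} = -7 + \frac{\left(z + 0\right) \left(-4 + 2\right)}{9} = -7 + \frac{z \left(-2\right)}{9} = -7 + \frac{\left(-2\right) z}{9} = -7 - \frac{2 z}{9}$)
$G{\left(x \right)} O{\left(1,2 \right)} = 1 \left(-7 - \frac{4}{9}\right) = 1 \left(- \frac{67}{9}\right) = - \frac{67}{9}$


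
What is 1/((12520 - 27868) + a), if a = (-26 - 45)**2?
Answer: -1/10307 ≈ -9.7021e-5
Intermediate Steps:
a = 5041 (a = (-71)**2 = 5041)
1/((12520 - 27868) + a) = 1/((12520 - 27868) + 5041) = 1/(-15348 + 5041) = 1/(-10307) = -1/10307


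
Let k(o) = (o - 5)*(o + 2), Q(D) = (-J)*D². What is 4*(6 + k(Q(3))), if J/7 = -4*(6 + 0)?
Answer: 9126416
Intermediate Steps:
J = -168 (J = 7*(-4*(6 + 0)) = 7*(-4*6) = 7*(-24) = -168)
Q(D) = 168*D² (Q(D) = (-1*(-168))*D² = 168*D²)
k(o) = (-5 + o)*(2 + o)
4*(6 + k(Q(3))) = 4*(6 + (-10 + (168*3²)² - 504*3²)) = 4*(6 + (-10 + (168*9)² - 504*9)) = 4*(6 + (-10 + 1512² - 3*1512)) = 4*(6 + (-10 + 2286144 - 4536)) = 4*(6 + 2281598) = 4*2281604 = 9126416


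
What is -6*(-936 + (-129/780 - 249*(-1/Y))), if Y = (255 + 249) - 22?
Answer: 175883259/31330 ≈ 5613.9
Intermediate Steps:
Y = 482 (Y = 504 - 22 = 482)
-6*(-936 + (-129/780 - 249*(-1/Y))) = -6*(-936 + (-129/780 - 249/((-1*482)))) = -6*(-936 + (-129*1/780 - 249/(-482))) = -6*(-936 + (-43/260 - 249*(-1/482))) = -6*(-936 + (-43/260 + 249/482)) = -6*(-936 + 22007/62660) = -6*(-58627753/62660) = 175883259/31330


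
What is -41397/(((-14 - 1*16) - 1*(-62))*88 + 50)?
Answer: -41397/2866 ≈ -14.444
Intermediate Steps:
-41397/(((-14 - 1*16) - 1*(-62))*88 + 50) = -41397/(((-14 - 16) + 62)*88 + 50) = -41397/((-30 + 62)*88 + 50) = -41397/(32*88 + 50) = -41397/(2816 + 50) = -41397/2866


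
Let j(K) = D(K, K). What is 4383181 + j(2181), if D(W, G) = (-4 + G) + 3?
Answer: 4385361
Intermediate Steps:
D(W, G) = -1 + G
j(K) = -1 + K
4383181 + j(2181) = 4383181 + (-1 + 2181) = 4383181 + 2180 = 4385361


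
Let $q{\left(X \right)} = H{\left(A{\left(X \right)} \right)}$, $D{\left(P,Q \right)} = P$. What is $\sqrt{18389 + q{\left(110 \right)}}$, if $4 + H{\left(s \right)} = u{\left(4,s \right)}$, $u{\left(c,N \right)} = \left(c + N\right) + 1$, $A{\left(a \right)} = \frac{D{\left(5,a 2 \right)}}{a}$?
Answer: $\frac{31 \sqrt{9262}}{22} \approx 135.61$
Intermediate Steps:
$A{\left(a \right)} = \frac{5}{a}$
$u{\left(c,N \right)} = 1 + N + c$ ($u{\left(c,N \right)} = \left(N + c\right) + 1 = 1 + N + c$)
$H{\left(s \right)} = 1 + s$ ($H{\left(s \right)} = -4 + \left(1 + s + 4\right) = -4 + \left(5 + s\right) = 1 + s$)
$q{\left(X \right)} = 1 + \frac{5}{X}$
$\sqrt{18389 + q{\left(110 \right)}} = \sqrt{18389 + \frac{5 + 110}{110}} = \sqrt{18389 + \frac{1}{110} \cdot 115} = \sqrt{18389 + \frac{23}{22}} = \sqrt{\frac{404581}{22}} = \frac{31 \sqrt{9262}}{22}$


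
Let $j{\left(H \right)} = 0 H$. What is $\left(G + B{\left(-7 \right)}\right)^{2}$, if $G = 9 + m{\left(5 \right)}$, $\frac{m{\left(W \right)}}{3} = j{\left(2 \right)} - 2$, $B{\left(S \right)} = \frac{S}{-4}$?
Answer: $\frac{361}{16} \approx 22.563$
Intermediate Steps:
$j{\left(H \right)} = 0$
$B{\left(S \right)} = - \frac{S}{4}$ ($B{\left(S \right)} = S \left(- \frac{1}{4}\right) = - \frac{S}{4}$)
$m{\left(W \right)} = -6$ ($m{\left(W \right)} = 3 \left(0 - 2\right) = 3 \left(-2\right) = -6$)
$G = 3$ ($G = 9 - 6 = 3$)
$\left(G + B{\left(-7 \right)}\right)^{2} = \left(3 - - \frac{7}{4}\right)^{2} = \left(3 + \frac{7}{4}\right)^{2} = \left(\frac{19}{4}\right)^{2} = \frac{361}{16}$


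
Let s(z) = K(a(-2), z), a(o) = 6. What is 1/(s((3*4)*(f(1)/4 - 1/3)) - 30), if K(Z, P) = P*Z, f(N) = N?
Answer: -1/36 ≈ -0.027778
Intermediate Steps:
s(z) = 6*z (s(z) = z*6 = 6*z)
1/(s((3*4)*(f(1)/4 - 1/3)) - 30) = 1/(6*((3*4)*(1/4 - 1/3)) - 30) = 1/(6*(12*(1*(1/4) - 1*1/3)) - 30) = 1/(6*(12*(1/4 - 1/3)) - 30) = 1/(6*(12*(-1/12)) - 30) = 1/(6*(-1) - 30) = 1/(-6 - 30) = 1/(-36) = -1/36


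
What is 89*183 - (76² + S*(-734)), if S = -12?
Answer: 1703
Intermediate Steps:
89*183 - (76² + S*(-734)) = 89*183 - (76² - 12*(-734)) = 16287 - (5776 + 8808) = 16287 - 1*14584 = 16287 - 14584 = 1703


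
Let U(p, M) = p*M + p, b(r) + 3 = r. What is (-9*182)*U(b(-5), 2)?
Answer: 39312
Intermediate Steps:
b(r) = -3 + r
U(p, M) = p + M*p (U(p, M) = M*p + p = p + M*p)
(-9*182)*U(b(-5), 2) = (-9*182)*((-3 - 5)*(1 + 2)) = -(-13104)*3 = -1638*(-24) = 39312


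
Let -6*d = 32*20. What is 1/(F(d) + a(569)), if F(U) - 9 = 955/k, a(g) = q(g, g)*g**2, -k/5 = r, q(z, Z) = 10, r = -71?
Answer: 71/229871140 ≈ 3.0887e-7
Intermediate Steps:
d = -320/3 (d = -16*20/3 = -1/6*640 = -320/3 ≈ -106.67)
k = 355 (k = -5*(-71) = 355)
a(g) = 10*g**2
F(U) = 830/71 (F(U) = 9 + 955/355 = 9 + 955*(1/355) = 9 + 191/71 = 830/71)
1/(F(d) + a(569)) = 1/(830/71 + 10*569**2) = 1/(830/71 + 10*323761) = 1/(830/71 + 3237610) = 1/(229871140/71) = 71/229871140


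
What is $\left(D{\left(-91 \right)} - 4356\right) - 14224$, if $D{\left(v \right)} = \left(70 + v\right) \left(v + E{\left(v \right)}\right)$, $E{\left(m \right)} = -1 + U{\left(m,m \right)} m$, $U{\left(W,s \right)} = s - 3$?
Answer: $-196282$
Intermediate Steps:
$U{\left(W,s \right)} = -3 + s$
$E{\left(m \right)} = -1 + m \left(-3 + m\right)$ ($E{\left(m \right)} = -1 + \left(-3 + m\right) m = -1 + m \left(-3 + m\right)$)
$D{\left(v \right)} = \left(70 + v\right) \left(-1 + v + v \left(-3 + v\right)\right)$ ($D{\left(v \right)} = \left(70 + v\right) \left(v + \left(-1 + v \left(-3 + v\right)\right)\right) = \left(70 + v\right) \left(-1 + v + v \left(-3 + v\right)\right)$)
$\left(D{\left(-91 \right)} - 4356\right) - 14224 = \left(\left(-70 + \left(-91\right)^{3} - -12831 + 68 \left(-91\right)^{2}\right) - 4356\right) - 14224 = \left(\left(-70 - 753571 + 12831 + 68 \cdot 8281\right) - 4356\right) - 14224 = \left(\left(-70 - 753571 + 12831 + 563108\right) - 4356\right) - 14224 = \left(-177702 - 4356\right) - 14224 = -182058 - 14224 = -196282$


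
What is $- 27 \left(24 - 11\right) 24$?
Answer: $-8424$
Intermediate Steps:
$- 27 \left(24 - 11\right) 24 = \left(-27\right) 13 \cdot 24 = \left(-351\right) 24 = -8424$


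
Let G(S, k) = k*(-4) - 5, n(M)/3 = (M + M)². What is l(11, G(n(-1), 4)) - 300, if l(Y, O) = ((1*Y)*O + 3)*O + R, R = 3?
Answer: 4491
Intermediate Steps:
n(M) = 12*M² (n(M) = 3*(M + M)² = 3*(2*M)² = 3*(4*M²) = 12*M²)
G(S, k) = -5 - 4*k (G(S, k) = -4*k - 5 = -5 - 4*k)
l(Y, O) = 3 + O*(3 + O*Y) (l(Y, O) = ((1*Y)*O + 3)*O + 3 = (Y*O + 3)*O + 3 = (O*Y + 3)*O + 3 = (3 + O*Y)*O + 3 = O*(3 + O*Y) + 3 = 3 + O*(3 + O*Y))
l(11, G(n(-1), 4)) - 300 = (3 + 3*(-5 - 4*4) + 11*(-5 - 4*4)²) - 300 = (3 + 3*(-5 - 16) + 11*(-5 - 16)²) - 300 = (3 + 3*(-21) + 11*(-21)²) - 300 = (3 - 63 + 11*441) - 300 = (3 - 63 + 4851) - 300 = 4791 - 300 = 4491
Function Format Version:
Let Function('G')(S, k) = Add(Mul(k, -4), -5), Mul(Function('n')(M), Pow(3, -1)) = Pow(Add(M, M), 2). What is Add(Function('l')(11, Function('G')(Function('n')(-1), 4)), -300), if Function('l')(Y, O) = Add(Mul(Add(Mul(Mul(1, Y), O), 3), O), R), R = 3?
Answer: 4491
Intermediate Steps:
Function('n')(M) = Mul(12, Pow(M, 2)) (Function('n')(M) = Mul(3, Pow(Add(M, M), 2)) = Mul(3, Pow(Mul(2, M), 2)) = Mul(3, Mul(4, Pow(M, 2))) = Mul(12, Pow(M, 2)))
Function('G')(S, k) = Add(-5, Mul(-4, k)) (Function('G')(S, k) = Add(Mul(-4, k), -5) = Add(-5, Mul(-4, k)))
Function('l')(Y, O) = Add(3, Mul(O, Add(3, Mul(O, Y)))) (Function('l')(Y, O) = Add(Mul(Add(Mul(Mul(1, Y), O), 3), O), 3) = Add(Mul(Add(Mul(Y, O), 3), O), 3) = Add(Mul(Add(Mul(O, Y), 3), O), 3) = Add(Mul(Add(3, Mul(O, Y)), O), 3) = Add(Mul(O, Add(3, Mul(O, Y))), 3) = Add(3, Mul(O, Add(3, Mul(O, Y)))))
Add(Function('l')(11, Function('G')(Function('n')(-1), 4)), -300) = Add(Add(3, Mul(3, Add(-5, Mul(-4, 4))), Mul(11, Pow(Add(-5, Mul(-4, 4)), 2))), -300) = Add(Add(3, Mul(3, Add(-5, -16)), Mul(11, Pow(Add(-5, -16), 2))), -300) = Add(Add(3, Mul(3, -21), Mul(11, Pow(-21, 2))), -300) = Add(Add(3, -63, Mul(11, 441)), -300) = Add(Add(3, -63, 4851), -300) = Add(4791, -300) = 4491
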